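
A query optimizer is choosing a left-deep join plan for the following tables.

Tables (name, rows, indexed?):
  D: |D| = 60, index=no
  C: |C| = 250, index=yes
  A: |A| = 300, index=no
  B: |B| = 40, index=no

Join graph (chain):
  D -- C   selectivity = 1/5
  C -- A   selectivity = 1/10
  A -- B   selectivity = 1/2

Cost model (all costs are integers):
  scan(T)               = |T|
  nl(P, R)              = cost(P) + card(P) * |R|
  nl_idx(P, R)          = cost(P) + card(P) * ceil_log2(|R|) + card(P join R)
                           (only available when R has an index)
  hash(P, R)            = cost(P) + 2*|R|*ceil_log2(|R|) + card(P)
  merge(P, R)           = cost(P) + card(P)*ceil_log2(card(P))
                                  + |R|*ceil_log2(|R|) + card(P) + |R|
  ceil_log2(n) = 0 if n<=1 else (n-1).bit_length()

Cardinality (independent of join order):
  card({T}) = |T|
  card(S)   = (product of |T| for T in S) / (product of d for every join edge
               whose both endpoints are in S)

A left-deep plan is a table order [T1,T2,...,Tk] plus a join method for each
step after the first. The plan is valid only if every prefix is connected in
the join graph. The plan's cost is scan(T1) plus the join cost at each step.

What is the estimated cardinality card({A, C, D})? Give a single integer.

90000

Tables in S: A(300), C(250), D(60)
Edges inside S: D-C(d=5), C-A(d=10)
numerator = 300 * 250 * 60 = 4500000
denominator = 5 * 10 = 50
card(S) = 4500000 / 50 = 90000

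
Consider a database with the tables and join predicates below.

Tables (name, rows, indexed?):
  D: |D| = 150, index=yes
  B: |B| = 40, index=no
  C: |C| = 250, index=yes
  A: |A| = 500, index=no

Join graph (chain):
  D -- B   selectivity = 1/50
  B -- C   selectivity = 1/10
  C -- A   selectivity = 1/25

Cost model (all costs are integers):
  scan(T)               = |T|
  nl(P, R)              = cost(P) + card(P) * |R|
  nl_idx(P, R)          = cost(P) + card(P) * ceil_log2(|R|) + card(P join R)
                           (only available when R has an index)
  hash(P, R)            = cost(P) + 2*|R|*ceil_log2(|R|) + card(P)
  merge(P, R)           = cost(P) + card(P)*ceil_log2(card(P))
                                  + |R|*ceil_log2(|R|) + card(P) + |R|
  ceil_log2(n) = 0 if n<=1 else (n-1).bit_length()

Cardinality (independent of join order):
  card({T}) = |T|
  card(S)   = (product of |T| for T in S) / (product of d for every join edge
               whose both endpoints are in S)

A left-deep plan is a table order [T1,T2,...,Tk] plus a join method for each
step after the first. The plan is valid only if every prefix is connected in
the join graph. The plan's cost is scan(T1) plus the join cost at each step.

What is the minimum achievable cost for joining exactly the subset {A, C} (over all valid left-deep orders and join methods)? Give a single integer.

5000

Selinger DP over subsets of {A,C}:
  {C}: scan cost=250, card=250
  {A}: scan cost=500, card=500
  {AC}: card=5000; try (C,hash)→5000, (A,merge)→7500, (C,merge)→7750, (C,nl_idx)→9500, (A,hash)→9500, (A,nl)→125250 …(+1); best=5000 via (C,hash)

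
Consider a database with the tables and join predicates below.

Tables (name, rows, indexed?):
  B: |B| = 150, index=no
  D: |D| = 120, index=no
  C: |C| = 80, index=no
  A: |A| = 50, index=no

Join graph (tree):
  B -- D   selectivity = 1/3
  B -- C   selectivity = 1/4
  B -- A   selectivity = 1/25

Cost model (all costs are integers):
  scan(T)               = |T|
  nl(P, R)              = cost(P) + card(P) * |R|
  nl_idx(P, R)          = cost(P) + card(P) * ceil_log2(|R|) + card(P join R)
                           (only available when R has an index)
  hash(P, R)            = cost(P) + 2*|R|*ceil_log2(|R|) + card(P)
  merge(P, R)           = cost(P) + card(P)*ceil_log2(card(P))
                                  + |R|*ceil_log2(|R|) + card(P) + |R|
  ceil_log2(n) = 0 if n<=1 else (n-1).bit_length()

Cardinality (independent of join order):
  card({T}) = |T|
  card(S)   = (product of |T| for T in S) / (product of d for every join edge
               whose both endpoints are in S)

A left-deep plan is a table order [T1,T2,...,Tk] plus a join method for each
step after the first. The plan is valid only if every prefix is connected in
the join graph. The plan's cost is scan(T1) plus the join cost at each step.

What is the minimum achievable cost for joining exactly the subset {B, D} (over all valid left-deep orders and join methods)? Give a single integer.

1980

Selinger DP over subsets of {B,D}:
  {B}: scan cost=150, card=150
  {D}: scan cost=120, card=120
  {BD}: card=6000; try (D,hash)→1980, (B,merge)→2430, (D,merge)→2460, (B,hash)→2640, (B,nl)→18120, (D,nl)→18150; best=1980 via (D,hash)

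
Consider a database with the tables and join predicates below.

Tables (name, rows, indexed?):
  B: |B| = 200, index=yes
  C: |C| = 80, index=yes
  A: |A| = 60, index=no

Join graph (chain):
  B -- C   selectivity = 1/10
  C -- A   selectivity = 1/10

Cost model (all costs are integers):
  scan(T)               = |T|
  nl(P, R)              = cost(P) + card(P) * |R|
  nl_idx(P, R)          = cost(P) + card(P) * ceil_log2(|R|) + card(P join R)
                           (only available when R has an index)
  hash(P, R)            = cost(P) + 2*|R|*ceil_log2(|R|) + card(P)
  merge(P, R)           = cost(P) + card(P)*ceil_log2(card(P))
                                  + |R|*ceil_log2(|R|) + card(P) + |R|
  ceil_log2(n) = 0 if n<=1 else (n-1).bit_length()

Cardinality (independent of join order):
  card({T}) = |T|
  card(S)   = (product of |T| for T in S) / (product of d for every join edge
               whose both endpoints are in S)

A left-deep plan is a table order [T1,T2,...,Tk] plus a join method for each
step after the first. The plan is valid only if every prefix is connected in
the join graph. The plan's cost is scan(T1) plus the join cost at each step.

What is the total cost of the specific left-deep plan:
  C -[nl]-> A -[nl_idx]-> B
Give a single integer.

18320

step 1: scan C: cost=80, card=80
step 2: join A via nl
    card(P join A) = 80*60/(10) = 480
    cost = 80 + 80*60 = 4880
step 3: join B via nl_idx
    card(P join B) = 480*200/(10) = 9600
    cost = 4880 + 480*8 + 9600 = 18320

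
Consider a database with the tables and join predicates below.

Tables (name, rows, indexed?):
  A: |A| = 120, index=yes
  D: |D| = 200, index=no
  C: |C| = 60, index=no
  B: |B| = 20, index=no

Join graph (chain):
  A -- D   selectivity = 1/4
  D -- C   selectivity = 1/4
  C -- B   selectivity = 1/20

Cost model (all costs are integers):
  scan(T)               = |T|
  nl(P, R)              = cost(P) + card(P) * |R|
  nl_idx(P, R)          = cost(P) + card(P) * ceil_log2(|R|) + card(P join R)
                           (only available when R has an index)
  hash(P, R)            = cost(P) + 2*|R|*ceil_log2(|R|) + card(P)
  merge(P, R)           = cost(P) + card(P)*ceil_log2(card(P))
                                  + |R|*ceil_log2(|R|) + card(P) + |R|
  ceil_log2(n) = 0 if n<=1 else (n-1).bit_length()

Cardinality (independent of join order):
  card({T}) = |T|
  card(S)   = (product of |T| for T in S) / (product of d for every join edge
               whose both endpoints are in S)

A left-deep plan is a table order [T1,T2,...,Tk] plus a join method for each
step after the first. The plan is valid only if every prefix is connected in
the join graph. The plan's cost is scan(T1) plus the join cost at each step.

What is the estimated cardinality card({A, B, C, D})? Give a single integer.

Tables in S: A(120), B(20), C(60), D(200)
Edges inside S: A-D(d=4), D-C(d=4), C-B(d=20)
numerator = 120 * 20 * 60 * 200 = 28800000
denominator = 4 * 4 * 20 = 320
card(S) = 28800000 / 320 = 90000

90000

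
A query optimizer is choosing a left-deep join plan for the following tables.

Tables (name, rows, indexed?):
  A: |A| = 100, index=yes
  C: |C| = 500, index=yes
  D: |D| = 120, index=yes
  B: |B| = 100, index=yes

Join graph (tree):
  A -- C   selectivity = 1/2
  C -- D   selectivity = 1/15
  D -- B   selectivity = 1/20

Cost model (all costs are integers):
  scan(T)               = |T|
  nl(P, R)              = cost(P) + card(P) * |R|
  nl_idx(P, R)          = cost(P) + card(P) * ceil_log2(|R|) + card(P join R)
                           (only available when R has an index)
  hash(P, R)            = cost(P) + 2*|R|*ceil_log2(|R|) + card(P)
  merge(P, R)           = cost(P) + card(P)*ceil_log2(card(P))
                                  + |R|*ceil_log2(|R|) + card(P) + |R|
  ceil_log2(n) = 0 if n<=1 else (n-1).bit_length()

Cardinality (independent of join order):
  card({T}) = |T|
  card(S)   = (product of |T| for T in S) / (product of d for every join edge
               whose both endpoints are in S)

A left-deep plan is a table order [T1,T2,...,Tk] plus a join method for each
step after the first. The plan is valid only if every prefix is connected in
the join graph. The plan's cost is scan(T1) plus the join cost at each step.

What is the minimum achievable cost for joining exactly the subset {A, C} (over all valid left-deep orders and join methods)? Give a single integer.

Selinger DP over subsets of {A,C}:
  {A}: scan cost=100, card=100
  {C}: scan cost=500, card=500
  {AC}: card=25000; try (A,hash)→2400, (C,merge)→5900, (A,merge)→6300, (C,hash)→9200, (C,nl_idx)→26000, (A,nl_idx)→29000 …(+2); best=2400 via (A,hash)

2400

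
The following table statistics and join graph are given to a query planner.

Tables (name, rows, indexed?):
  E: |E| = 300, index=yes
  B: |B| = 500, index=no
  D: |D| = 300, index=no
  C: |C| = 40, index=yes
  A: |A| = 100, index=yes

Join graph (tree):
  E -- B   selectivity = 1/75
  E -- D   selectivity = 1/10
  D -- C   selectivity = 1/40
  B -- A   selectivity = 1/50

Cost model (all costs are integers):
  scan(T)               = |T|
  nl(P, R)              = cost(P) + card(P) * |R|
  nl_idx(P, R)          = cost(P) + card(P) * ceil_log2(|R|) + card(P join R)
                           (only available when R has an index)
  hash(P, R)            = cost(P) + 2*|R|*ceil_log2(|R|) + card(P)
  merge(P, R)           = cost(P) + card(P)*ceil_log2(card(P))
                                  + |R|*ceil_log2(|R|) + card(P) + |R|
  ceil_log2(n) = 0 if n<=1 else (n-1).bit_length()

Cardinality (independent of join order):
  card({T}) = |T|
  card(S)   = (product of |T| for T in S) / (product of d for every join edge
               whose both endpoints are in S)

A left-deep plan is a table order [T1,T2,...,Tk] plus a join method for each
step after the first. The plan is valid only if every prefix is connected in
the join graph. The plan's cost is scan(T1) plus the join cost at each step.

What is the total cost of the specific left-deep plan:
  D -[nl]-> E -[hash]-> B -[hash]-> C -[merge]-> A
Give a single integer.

step 1: scan D: cost=300, card=300
step 2: join E via nl
    card(P join E) = 300*300/(10) = 9000
    cost = 300 + 300*300 = 90300
step 3: join B via hash
    card(P join B) = 9000*500/(75) = 60000
    cost = 90300 + 2*500*9 + 9000 = 108300
step 4: join C via hash
    card(P join C) = 60000*40/(40) = 60000
    cost = 108300 + 2*40*6 + 60000 = 168780
step 5: join A via merge
    card(P join A) = 60000*100/(50) = 120000
    cost = 168780 + 60000*16 + 100*7 + 60000 + 100 = 1189580

1189580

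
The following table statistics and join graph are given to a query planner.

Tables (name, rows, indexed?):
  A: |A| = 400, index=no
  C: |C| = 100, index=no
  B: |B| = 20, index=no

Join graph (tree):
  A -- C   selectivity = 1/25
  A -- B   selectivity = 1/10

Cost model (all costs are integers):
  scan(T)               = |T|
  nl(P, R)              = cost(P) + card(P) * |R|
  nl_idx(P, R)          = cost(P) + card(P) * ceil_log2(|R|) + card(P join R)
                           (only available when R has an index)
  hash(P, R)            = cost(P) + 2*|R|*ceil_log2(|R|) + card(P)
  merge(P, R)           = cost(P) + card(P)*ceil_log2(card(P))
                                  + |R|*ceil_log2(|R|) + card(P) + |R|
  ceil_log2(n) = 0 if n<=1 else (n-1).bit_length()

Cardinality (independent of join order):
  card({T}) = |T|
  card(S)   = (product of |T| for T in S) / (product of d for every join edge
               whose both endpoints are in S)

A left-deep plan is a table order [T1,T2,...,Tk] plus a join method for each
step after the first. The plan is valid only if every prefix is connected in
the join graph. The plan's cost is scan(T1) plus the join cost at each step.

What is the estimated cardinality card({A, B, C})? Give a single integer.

3200

Tables in S: A(400), B(20), C(100)
Edges inside S: A-C(d=25), A-B(d=10)
numerator = 400 * 20 * 100 = 800000
denominator = 25 * 10 = 250
card(S) = 800000 / 250 = 3200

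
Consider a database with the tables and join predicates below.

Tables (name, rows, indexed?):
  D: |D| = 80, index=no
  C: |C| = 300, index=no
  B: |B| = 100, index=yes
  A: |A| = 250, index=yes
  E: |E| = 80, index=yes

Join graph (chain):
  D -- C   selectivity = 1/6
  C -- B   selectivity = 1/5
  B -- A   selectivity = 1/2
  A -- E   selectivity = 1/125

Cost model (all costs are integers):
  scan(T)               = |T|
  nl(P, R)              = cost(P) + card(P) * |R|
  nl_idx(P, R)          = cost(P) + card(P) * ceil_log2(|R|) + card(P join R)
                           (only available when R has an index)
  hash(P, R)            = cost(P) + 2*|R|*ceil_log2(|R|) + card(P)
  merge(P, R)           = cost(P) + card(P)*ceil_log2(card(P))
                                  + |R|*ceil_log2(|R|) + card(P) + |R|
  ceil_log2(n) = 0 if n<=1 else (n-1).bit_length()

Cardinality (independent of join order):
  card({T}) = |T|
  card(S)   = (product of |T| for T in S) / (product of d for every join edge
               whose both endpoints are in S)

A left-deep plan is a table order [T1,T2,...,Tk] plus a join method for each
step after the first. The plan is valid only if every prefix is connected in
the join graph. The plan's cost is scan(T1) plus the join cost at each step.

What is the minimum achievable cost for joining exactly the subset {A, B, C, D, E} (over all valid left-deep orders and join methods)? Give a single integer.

496960

Selinger DP over subsets of {A,B,C,D,E}:
  {D}: scan cost=80, card=80
  {C}: scan cost=300, card=300
  {B}: scan cost=100, card=100
  {A}: scan cost=250, card=250
  {E}: scan cost=80, card=80
  {CD}: card=4000; try (D,hash)→1720, (C,merge)→3720, (D,merge)→3940, (C,hash)→5560, (C,nl)→24080, (D,nl)→24300; best=1720 via (D,hash)
  {BC}: card=6000; try (B,hash)→2000, (C,merge)→3900, (B,merge)→4100, (C,hash)→5600, (B,nl_idx)→8400, (C,nl)→30100 …(+1); best=2000 via (B,hash)
  {AB}: card=12500; try (B,hash)→1900, (A,merge)→3150, (B,merge)→3300, (A,hash)→4200, (A,nl_idx)→13400, (B,nl_idx)→14500 …(+2); best=1900 via (B,hash)
  {AE}: card=160; try (A,nl_idx)→880, (E,hash)→1620, (E,nl_idx)→2160, (A,merge)→2970, (E,merge)→3140, (A,hash)→4160 …(+2); best=880 via (A,nl_idx)
  {BCD}: card=80000; try (B,hash)→7120, (D,hash)→9120, (B,merge)→54520, (D,merge)→86640, (B,nl_idx)→109720, (B,nl)→401720 …(+1); best=7120 via (B,hash)
  {ABC}: card=750000; try (A,hash)→12000, (C,hash)→19800, (A,merge)→88250, (C,merge)→192400, (A,nl_idx)→800000, (A,nl)→1502000 …(+1); best=12000 via (A,hash)
  {ABE}: card=8000; try (B,hash)→2440, (B,merge)→3120, (B,nl_idx)→10000, (E,hash)→15520, (B,nl)→16880, (E,nl_idx)→97400 …(+2); best=2440 via (B,hash)
  {ABCD}: card=10000000; try (A,hash)→91120, (D,hash)→763120, (A,merge)→1449370, (A,nl_idx)→10647120, (D,merge)→15762640, (A,nl)→20007120 …(+1); best=91120 via (A,hash)
  {ABCE}: card=480000; try (C,hash)→15840, (C,merge)→117440, (E,hash)→763120, (C,nl)→2402440, (E,nl_idx)→5742000, (E,merge)→15762640 …(+1); best=15840 via (C,hash)
  {ABCDE}: card=6400000; try (D,hash)→496960, (D,merge)→9616480, (E,hash)→10092240, (D,nl)→38415840, (E,nl_idx)→76491120, (E,merge)→250091760 …(+1); best=496960 via (D,hash)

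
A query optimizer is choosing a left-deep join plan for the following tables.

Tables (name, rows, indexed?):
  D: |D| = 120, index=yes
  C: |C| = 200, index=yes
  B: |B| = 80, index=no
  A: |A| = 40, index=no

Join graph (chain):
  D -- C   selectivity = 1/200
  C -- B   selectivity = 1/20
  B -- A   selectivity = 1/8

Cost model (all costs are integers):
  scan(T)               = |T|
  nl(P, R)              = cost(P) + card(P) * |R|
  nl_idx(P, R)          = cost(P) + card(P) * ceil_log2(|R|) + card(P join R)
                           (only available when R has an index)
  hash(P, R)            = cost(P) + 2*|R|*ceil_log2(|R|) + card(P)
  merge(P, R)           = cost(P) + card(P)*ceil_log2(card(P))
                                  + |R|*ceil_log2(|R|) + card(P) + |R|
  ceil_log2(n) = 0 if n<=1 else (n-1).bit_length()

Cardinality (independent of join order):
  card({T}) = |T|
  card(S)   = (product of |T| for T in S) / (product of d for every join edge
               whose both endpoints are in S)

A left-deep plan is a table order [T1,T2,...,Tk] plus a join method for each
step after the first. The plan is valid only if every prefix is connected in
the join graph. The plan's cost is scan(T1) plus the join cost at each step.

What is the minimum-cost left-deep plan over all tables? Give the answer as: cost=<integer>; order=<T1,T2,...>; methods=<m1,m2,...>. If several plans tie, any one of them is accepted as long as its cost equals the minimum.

Selinger DP (subsets sized 1..n):
  {D}: scan cost=120, card=120
  {C}: scan cost=200, card=200
  {B}: scan cost=80, card=80
  {A}: scan cost=40, card=40
  {CD}: card=120; try (C,nl_idx)→1200, (D,nl_idx)→1720, (D,hash)→2080, (C,merge)→2880, (D,merge)→2960, (C,hash)→3440 …(+2); best=1200 via (C,nl_idx)
  {BC}: card=800; try (C,nl_idx)→1520, (B,hash)→1520, (C,merge)→2520, (B,merge)→2640, (C,hash)→3360, (C,nl)→16080 …(+1); best=1520 via (C,nl_idx)
  {AB}: card=400; try (A,hash)→640, (B,merge)→960, (A,merge)→1000, (B,hash)→1200, (B,nl)→3240, (A,nl)→3280; best=640 via (A,hash)
  {BCD}: card=480; try (B,hash)→2440, (B,merge)→2800, (D,hash)→4000, (D,nl_idx)→7600, (B,nl)→10800, (D,merge)→11280 …(+1); best=2440 via (B,hash)
  {ABC}: card=4000; try (A,hash)→2800, (C,hash)→4240, (C,merge)→6440, (C,nl_idx)→7840, (A,merge)→10600, (A,nl)→33520 …(+1); best=2800 via (A,hash)
  {ABCD}: card=2400; try (A,hash)→3400, (A,merge)→7520, (D,hash)→8480, (A,nl)→21640, (D,nl_idx)→33200, (D,merge)→55760 …(+1); best=3400 via (A,hash)

cost=3400; order=D,C,B,A; methods=nl_idx,hash,hash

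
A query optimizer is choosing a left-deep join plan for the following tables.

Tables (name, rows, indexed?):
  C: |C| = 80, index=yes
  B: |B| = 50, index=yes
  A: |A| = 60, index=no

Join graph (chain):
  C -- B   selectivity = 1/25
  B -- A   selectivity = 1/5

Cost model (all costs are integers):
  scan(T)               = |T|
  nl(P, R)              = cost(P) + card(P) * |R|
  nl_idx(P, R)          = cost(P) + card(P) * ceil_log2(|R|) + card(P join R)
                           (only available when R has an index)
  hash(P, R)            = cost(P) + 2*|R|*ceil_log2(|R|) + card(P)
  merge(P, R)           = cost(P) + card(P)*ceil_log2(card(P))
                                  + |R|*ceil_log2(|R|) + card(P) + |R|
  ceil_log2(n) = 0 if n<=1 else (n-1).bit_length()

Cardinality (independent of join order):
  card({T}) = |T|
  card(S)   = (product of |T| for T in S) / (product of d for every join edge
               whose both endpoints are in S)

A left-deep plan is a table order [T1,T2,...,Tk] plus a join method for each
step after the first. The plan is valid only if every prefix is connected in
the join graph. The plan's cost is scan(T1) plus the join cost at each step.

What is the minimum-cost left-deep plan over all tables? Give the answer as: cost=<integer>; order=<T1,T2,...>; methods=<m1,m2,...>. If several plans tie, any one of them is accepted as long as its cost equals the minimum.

Selinger DP (subsets sized 1..n):
  {C}: scan cost=80, card=80
  {B}: scan cost=50, card=50
  {A}: scan cost=60, card=60
  {BC}: card=160; try (C,nl_idx)→560, (B,nl_idx)→720, (B,hash)→760, (C,merge)→1040, (B,merge)→1070, (C,hash)→1220 …(+2); best=560 via (C,nl_idx)
  {AB}: card=600; try (B,hash)→720, (A,hash)→820, (A,merge)→820, (B,merge)→830, (B,nl_idx)→1020, (A,nl)→3050 …(+1); best=720 via (B,hash)
  {ABC}: card=1920; try (A,hash)→1440, (A,merge)→2420, (C,hash)→2440, (C,nl_idx)→6840, (C,merge)→7960, (A,nl)→10160 …(+1); best=1440 via (A,hash)

cost=1440; order=B,C,A; methods=nl_idx,hash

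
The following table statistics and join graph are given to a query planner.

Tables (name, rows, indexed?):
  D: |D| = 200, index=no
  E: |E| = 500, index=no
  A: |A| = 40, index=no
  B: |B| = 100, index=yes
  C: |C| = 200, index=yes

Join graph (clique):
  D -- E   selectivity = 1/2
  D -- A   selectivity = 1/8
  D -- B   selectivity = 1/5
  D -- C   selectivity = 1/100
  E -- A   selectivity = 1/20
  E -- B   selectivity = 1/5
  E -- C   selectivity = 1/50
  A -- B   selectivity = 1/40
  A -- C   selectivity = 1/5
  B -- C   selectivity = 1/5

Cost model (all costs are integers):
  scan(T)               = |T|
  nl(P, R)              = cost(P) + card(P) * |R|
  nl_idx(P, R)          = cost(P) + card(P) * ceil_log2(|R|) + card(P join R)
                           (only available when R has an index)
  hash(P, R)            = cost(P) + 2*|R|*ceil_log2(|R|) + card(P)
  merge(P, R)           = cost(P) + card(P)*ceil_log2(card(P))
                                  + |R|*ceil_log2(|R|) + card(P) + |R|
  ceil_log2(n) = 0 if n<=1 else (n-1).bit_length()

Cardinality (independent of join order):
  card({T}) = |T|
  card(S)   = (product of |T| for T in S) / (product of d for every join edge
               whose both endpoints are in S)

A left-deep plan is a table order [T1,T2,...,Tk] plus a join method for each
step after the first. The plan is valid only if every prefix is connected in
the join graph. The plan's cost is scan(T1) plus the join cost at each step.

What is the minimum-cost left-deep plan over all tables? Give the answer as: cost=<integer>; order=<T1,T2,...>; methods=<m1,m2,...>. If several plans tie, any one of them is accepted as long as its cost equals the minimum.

cost=10020; order=E,A,B,C,D; methods=hash,hash,hash,merge

Selinger DP (subsets sized 1..n):
  {D}: scan cost=200, card=200
  {E}: scan cost=500, card=500
  {A}: scan cost=40, card=40
  {B}: scan cost=100, card=100
  {C}: scan cost=200, card=200
  {DE}: card=50000; try (D,hash)→4200, (E,merge)→7000, (D,merge)→7300, (E,hash)→9400, (E,nl)→100200, (D,nl)→100500; best=4200 via (D,hash)
  {AD}: card=1000; try (A,hash)→880, (D,merge)→2120, (A,merge)→2280, (D,hash)→3280, (D,nl)→8040, (A,nl)→8200; best=880 via (A,hash)
  {BD}: card=4000; try (B,hash)→1800, (D,merge)→2700, (B,merge)→2800, (D,hash)→3400, (B,nl_idx)→5600, (D,nl)→20100 …(+1); best=1800 via (B,hash)
  {CD}: card=400; try (C,nl_idx)→2200, (D,hash)→3600, (C,hash)→3600, (D,merge)→3800, (C,merge)→3800, (D,nl)→40200 …(+1); best=2200 via (C,nl_idx)
  {AE}: card=1000; try (A,hash)→1480, (E,merge)→5320, (A,merge)→5780, (E,hash)→9080, (E,nl)→20040, (A,nl)→20500; best=1480 via (A,hash)
  {BE}: card=10000; try (B,hash)→2400, (E,merge)→5900, (B,merge)→6300, (E,hash)→9200, (B,nl_idx)→14000, (E,nl)→50100 …(+1); best=2400 via (B,hash)
  {CE}: card=2000; try (C,hash)→4200, (C,nl_idx)→6500, (E,merge)→7000, (C,merge)→7300, (E,hash)→9400, (E,nl)→100200 …(+1); best=4200 via (C,hash)
  {AB}: card=100; try (B,nl_idx)→420, (A,hash)→680, (B,merge)→1120, (A,merge)→1180, (B,hash)→1480, (B,nl)→4040 …(+1); best=420 via (B,nl_idx)
  {AC}: card=1600; try (A,hash)→880, (C,nl_idx)→1960, (C,merge)→2120, (A,merge)→2280, (C,hash)→3280, (C,nl)→8040 …(+1); best=880 via (A,hash)
  {BC}: card=4000; try (B,hash)→1800, (C,merge)→2700, (B,merge)→2800, (C,hash)→3400, (C,nl_idx)→4900, (B,nl_idx)→5600 …(+2); best=1800 via (B,hash)
  {ADE}: card=12500; try (D,hash)→5680, (E,hash)→10880, (D,merge)→14280, (E,merge)→16880, (A,hash)→54680, (D,nl)→201480 …(+3); best=5680 via (D,hash)
  {BDE}: card=200000; try (E,hash)→14800, (D,hash)→15600, (B,hash)→55600, (E,merge)→58800, (D,merge)→154200, (B,nl_idx)→554200 …(+4); best=14800 via (E,hash)
  {CDE}: card=2000; try (D,hash)→9400, (E,merge)→11200, (E,hash)→11600, (D,merge)→30000, (C,hash)→57400, (E,nl)→202200 …(+4); best=9400 via (D,hash)
  {ABD}: card=500; try (D,merge)→3020, (B,hash)→3280, (D,hash)→3720, (A,hash)→6280, (B,nl_idx)→8380, (B,merge)→12680 …(+4); best=3020 via (D,merge)
  {ACD}: card=400; try (A,hash)→3080, (C,hash)→5080, (D,hash)→5680, (A,merge)→6480, (C,nl_idx)→9280, (C,merge)→13680 …(+4); best=3080 via (A,hash)
  {BCD}: card=1600; try (B,hash)→4000, (B,nl_idx)→6600, (B,merge)→7000, (D,hash)→9000, (C,hash)→9000, (C,nl_idx)→35400 …(+5); best=4000 via (B,hash)
  {ABE}: card=500; try (B,hash)→3880, (E,merge)→6220, (B,nl_idx)→8980, (E,hash)→9520, (A,hash)→12880, (B,merge)→13280 …(+4); best=3880 via (B,hash)
  {ACE}: card=800; try (C,hash)→5680, (A,hash)→6680, (C,nl_idx)→10280, (E,hash)→11480, (C,merge)→14280, (E,merge)→25080 …(+4); best=5680 via (C,hash)
  {BCE}: card=8000; try (B,hash)→7600, (E,hash)→14800, (C,hash)→15600, (B,nl_idx)→26200, (B,merge)→29000, (E,merge)→58800 …(+5); best=7600 via (B,hash)
  {ABC}: card=800; try (C,nl_idx)→2020, (C,merge)→3020, (C,hash)→3720, (B,hash)→3880, (A,hash)→6280, (B,nl_idx)→12880 …(+5); best=2020 via (C,nl_idx)
  {ABDE}: card=1250; try (D,hash)→7580, (D,merge)→10680, (E,hash)→12520, (E,merge)→13020, (B,hash)→19580, (B,nl_idx)→94430 …(+7); best=7580 via (D,hash)
  {ACDE}: card=100; try (D,hash)→9680, (A,hash)→11880, (E,merge)→12080, (E,hash)→12480, (D,merge)→16280, (C,hash)→21380 …(+7); best=9680 via (D,hash)
  {BCDE}: card=1600; try (B,hash)→12800, (E,hash)→14600, (D,hash)→18800, (B,nl_idx)→25000, (E,merge)→28200, (B,merge)→34200 …(+8); best=12800 via (B,hash)
  {ABCD}: card=40; try (B,hash)→4880, (B,nl_idx)→5920, (D,hash)→6020, (A,hash)→6080, (C,hash)→6720, (C,nl_idx)→7060 …(+8); best=4880 via (B,hash)
  {ABCE}: card=80; try (C,hash)→7580, (B,hash)→7880, (C,nl_idx)→7960, (C,merge)→10680, (B,nl_idx)→11360, (E,hash)→11820 …(+8); best=7580 via (C,hash)
  {ABCDE}: card=2; try (D,merge)→10020, (E,merge)→10160, (B,nl_idx)→10382, (D,hash)→10860, (B,hash)→11180, (B,merge)→11280 …(+11); best=10020 via (D,merge)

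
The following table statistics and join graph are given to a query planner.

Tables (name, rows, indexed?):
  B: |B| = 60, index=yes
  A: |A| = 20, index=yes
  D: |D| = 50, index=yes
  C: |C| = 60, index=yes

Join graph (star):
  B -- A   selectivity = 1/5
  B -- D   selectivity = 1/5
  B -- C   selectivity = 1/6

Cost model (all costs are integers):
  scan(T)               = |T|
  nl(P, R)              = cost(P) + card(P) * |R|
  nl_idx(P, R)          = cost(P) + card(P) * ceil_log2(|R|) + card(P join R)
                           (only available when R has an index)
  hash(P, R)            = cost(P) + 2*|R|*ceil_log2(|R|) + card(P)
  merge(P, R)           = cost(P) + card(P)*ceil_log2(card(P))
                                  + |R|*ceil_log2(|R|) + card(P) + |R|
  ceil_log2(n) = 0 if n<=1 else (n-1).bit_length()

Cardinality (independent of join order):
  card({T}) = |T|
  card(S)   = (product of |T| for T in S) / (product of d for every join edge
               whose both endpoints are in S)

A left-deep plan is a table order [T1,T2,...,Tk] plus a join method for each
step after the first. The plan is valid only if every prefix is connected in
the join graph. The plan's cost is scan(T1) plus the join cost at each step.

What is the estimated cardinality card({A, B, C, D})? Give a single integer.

Tables in S: A(20), B(60), C(60), D(50)
Edges inside S: B-A(d=5), B-D(d=5), B-C(d=6)
numerator = 20 * 60 * 60 * 50 = 3600000
denominator = 5 * 5 * 6 = 150
card(S) = 3600000 / 150 = 24000

24000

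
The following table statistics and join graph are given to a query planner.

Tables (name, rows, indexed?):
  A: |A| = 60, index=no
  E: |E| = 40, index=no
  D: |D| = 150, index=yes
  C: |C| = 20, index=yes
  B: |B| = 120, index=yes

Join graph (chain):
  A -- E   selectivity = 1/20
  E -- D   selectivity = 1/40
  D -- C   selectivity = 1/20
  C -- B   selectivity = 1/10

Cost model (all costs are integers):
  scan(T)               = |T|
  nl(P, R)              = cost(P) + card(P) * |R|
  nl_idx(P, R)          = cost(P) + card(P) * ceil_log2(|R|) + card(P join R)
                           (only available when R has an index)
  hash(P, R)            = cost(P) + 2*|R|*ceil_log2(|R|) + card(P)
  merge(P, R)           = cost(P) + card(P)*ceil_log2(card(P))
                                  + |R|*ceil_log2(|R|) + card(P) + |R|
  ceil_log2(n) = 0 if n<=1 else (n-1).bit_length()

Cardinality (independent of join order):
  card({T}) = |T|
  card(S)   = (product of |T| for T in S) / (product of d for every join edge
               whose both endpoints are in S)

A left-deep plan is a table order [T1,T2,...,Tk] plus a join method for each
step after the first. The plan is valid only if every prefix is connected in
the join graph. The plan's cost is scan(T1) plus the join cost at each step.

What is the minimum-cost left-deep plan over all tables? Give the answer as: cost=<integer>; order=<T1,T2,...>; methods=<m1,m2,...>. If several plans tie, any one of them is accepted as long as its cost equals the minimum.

Selinger DP (subsets sized 1..n):
  {A}: scan cost=60, card=60
  {E}: scan cost=40, card=40
  {D}: scan cost=150, card=150
  {C}: scan cost=20, card=20
  {B}: scan cost=120, card=120
  {AE}: card=120; try (E,hash)→600, (A,merge)→740, (E,merge)→760, (A,hash)→800, (A,nl)→2440, (E,nl)→2460; best=600 via (E,hash)
  {DE}: card=150; try (D,nl_idx)→510, (E,hash)→780, (D,merge)→1670, (E,merge)→1780, (D,hash)→2480, (D,nl)→6040 …(+1); best=510 via (D,nl_idx)
  {CD}: card=150; try (D,nl_idx)→330, (C,hash)→500, (C,nl_idx)→1050, (D,merge)→1490, (C,merge)→1620, (D,hash)→2440 …(+2); best=330 via (D,nl_idx)
  {BC}: card=240; try (B,nl_idx)→400, (C,hash)→440, (C,nl_idx)→960, (B,merge)→1100, (C,merge)→1200, (B,hash)→1720 …(+2); best=400 via (B,nl_idx)
  {ADE}: card=450; try (A,hash)→1380, (D,nl_idx)→2010, (A,merge)→2280, (D,merge)→2910, (D,hash)→3120, (A,nl)→9510 …(+1); best=1380 via (A,hash)
  {CDE}: card=150; try (C,hash)→860, (E,hash)→960, (C,nl_idx)→1410, (E,merge)→1960, (C,merge)→1980, (C,nl)→3510 …(+1); best=860 via (C,hash)
  {BCD}: card=1800; try (B,hash)→2160, (B,merge)→2640, (D,hash)→3040, (B,nl_idx)→3180, (D,merge)→3910, (D,nl_idx)→4120 …(+2); best=2160 via (B,hash)
  {ACDE}: card=450; try (A,hash)→1730, (C,hash)→2030, (A,merge)→2630, (C,nl_idx)→4080, (C,merge)→6000, (A,nl)→9860 …(+1); best=1730 via (A,hash)
  {BCDE}: card=1800; try (B,hash)→2690, (B,merge)→3170, (B,nl_idx)→3710, (E,hash)→4440, (B,nl)→18860, (E,merge)→24040 …(+1); best=2690 via (B,hash)
  {ABCDE}: card=5400; try (B,hash)→3860, (A,hash)→5210, (B,merge)→7190, (B,nl_idx)→10280, (A,merge)→24710, (B,nl)→55730 …(+1); best=3860 via (B,hash)

cost=3860; order=E,D,C,A,B; methods=nl_idx,hash,hash,hash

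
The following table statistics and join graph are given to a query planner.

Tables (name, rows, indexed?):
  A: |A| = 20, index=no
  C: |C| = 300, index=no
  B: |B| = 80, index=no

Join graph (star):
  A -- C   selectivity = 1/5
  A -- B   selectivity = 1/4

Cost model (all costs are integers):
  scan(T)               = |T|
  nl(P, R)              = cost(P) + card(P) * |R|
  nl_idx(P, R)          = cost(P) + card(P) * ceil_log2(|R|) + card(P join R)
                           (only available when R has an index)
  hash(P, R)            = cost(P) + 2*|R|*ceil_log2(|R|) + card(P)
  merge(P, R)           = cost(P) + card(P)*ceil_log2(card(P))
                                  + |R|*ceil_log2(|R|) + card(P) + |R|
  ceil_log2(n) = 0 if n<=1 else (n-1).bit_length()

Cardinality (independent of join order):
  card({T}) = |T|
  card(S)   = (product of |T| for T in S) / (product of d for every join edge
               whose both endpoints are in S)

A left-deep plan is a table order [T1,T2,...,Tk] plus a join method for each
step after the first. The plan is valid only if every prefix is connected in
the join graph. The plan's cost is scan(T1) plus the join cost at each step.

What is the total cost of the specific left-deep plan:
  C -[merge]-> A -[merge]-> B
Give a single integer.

step 1: scan C: cost=300, card=300
step 2: join A via merge
    card(P join A) = 300*20/(5) = 1200
    cost = 300 + 300*9 + 20*5 + 300 + 20 = 3420
step 3: join B via merge
    card(P join B) = 1200*80/(4) = 24000
    cost = 3420 + 1200*11 + 80*7 + 1200 + 80 = 18460

18460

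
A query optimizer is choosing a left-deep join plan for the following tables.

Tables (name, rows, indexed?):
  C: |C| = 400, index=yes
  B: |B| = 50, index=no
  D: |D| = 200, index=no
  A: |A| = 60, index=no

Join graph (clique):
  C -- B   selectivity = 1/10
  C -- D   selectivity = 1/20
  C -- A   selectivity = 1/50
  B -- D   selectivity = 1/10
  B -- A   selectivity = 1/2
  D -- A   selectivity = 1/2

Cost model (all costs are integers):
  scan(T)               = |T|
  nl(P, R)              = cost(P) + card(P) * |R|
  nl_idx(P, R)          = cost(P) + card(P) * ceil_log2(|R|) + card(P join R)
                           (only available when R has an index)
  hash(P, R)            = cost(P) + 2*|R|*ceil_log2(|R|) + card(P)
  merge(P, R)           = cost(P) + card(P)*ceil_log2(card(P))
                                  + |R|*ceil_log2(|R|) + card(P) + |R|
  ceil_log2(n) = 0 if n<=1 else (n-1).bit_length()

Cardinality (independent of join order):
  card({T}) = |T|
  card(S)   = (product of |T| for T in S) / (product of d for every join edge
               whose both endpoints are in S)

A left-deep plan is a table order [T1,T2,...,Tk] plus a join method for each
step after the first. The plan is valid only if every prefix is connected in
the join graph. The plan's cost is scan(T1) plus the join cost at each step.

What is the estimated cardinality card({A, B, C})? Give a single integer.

Tables in S: A(60), B(50), C(400)
Edges inside S: C-B(d=10), C-A(d=50), B-A(d=2)
numerator = 60 * 50 * 400 = 1200000
denominator = 10 * 50 * 2 = 1000
card(S) = 1200000 / 1000 = 1200

1200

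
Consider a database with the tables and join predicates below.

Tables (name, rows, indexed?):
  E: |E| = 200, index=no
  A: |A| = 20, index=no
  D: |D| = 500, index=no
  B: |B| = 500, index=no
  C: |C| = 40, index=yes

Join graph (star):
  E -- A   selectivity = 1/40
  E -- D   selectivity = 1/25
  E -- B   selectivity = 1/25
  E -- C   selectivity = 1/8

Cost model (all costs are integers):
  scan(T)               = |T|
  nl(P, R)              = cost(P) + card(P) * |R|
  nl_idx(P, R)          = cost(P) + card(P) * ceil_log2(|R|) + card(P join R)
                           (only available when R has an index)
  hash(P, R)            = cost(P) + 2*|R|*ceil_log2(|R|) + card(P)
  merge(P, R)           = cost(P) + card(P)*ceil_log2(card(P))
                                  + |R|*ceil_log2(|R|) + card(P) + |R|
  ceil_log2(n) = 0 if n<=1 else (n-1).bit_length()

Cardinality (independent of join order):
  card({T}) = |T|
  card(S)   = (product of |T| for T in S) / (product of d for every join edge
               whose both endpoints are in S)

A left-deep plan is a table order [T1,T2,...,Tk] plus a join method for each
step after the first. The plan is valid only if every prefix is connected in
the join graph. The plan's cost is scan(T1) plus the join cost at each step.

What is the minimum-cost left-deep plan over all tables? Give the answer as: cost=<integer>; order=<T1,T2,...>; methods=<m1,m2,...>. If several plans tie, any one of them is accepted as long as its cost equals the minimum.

cost=27880; order=E,A,B,C,D; methods=hash,merge,hash,hash

Selinger DP (subsets sized 1..n):
  {E}: scan cost=200, card=200
  {A}: scan cost=20, card=20
  {D}: scan cost=500, card=500
  {B}: scan cost=500, card=500
  {C}: scan cost=40, card=40
  {AE}: card=100; try (A,hash)→600, (E,merge)→1940, (A,merge)→2120, (E,hash)→3240, (E,nl)→4020, (A,nl)→4200; best=600 via (A,hash)
  {DE}: card=4000; try (E,hash)→4200, (D,merge)→7000, (E,merge)→7300, (D,hash)→9400, (D,nl)→100200, (E,nl)→100500; best=4200 via (E,hash)
  {BE}: card=4000; try (E,hash)→4200, (B,merge)→7000, (E,merge)→7300, (B,hash)→9400, (B,nl)→100200, (E,nl)→100500; best=4200 via (E,hash)
  {CE}: card=1000; try (C,hash)→880, (E,merge)→2120, (C,merge)→2280, (C,nl_idx)→2400, (E,hash)→3280, (E,nl)→8040 …(+1); best=880 via (C,hash)
  {ADE}: card=2000; try (D,merge)→6400, (A,hash)→8400, (D,hash)→9700, (D,nl)→50600, (A,merge)→56320, (A,nl)→84200; best=6400 via (D,merge)
  {ABE}: card=2000; try (B,merge)→6400, (A,hash)→8400, (B,hash)→9700, (B,nl)→50600, (A,merge)→56320, (A,nl)→84200; best=6400 via (B,merge)
  {ACE}: card=500; try (C,hash)→1180, (C,merge)→1680, (C,nl_idx)→1700, (A,hash)→2080, (C,nl)→4600, (A,merge)→12000 …(+1); best=1180 via (C,hash)
  {BDE}: card=80000; try (D,hash)→17200, (B,hash)→17200, (D,merge)→61200, (B,merge)→61200, (D,nl)→2004200, (B,nl)→2004200; best=17200 via (D,hash)
  {CDE}: card=20000; try (C,hash)→8680, (D,hash)→10880, (D,merge)→16880, (C,nl_idx)→48200, (C,merge)→56480, (C,nl)→164200 …(+1); best=8680 via (C,hash)
  {BCE}: card=20000; try (C,hash)→8680, (B,hash)→10880, (B,merge)→16880, (C,nl_idx)→48200, (C,merge)→56480, (C,nl)→164200 …(+1); best=8680 via (C,hash)
  {ABDE}: card=40000; try (D,hash)→17400, (B,hash)→17400, (D,merge)→35400, (B,merge)→35400, (A,hash)→97400, (D,nl)→1006400 …(+3); best=17400 via (D,hash)
  {ACDE}: card=10000; try (C,hash)→8880, (D,hash)→10680, (D,merge)→11180, (C,nl_idx)→28400, (A,hash)→28880, (C,merge)→30680 …(+4); best=8880 via (C,hash)
  {ABCE}: card=10000; try (C,hash)→8880, (B,hash)→10680, (B,merge)→11180, (C,nl_idx)→28400, (A,hash)→28880, (C,merge)→30680 …(+4); best=8880 via (C,hash)
  {BCDE}: card=400000; try (D,hash)→37680, (B,hash)→37680, (C,hash)→97680, (D,merge)→333680, (B,merge)→333680, (C,nl_idx)→897200 …(+4); best=37680 via (D,hash)
  {ABCDE}: card=200000; try (D,hash)→27880, (B,hash)→27880, (C,hash)→57880, (D,merge)→163880, (B,merge)→163880, (A,hash)→437880 …(+7); best=27880 via (D,hash)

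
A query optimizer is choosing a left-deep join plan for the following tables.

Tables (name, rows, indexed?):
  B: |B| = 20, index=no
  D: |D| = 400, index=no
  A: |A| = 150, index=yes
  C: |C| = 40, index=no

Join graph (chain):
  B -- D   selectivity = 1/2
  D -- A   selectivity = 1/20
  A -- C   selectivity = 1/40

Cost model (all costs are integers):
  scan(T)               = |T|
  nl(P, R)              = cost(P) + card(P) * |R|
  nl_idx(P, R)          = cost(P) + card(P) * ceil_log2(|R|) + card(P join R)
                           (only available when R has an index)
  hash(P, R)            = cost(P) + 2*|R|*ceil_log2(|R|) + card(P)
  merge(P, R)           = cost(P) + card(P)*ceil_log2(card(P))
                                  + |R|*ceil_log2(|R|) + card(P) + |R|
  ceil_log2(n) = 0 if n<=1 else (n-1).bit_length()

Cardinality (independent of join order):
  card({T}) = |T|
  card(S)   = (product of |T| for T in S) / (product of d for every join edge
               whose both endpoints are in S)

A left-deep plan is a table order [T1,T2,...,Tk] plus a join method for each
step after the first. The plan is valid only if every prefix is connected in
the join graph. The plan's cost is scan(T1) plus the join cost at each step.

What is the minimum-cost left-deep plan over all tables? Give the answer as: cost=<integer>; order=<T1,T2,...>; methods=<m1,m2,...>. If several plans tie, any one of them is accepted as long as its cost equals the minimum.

cost=9060; order=C,A,D,B; methods=nl_idx,merge,hash

Selinger DP (subsets sized 1..n):
  {B}: scan cost=20, card=20
  {D}: scan cost=400, card=400
  {A}: scan cost=150, card=150
  {C}: scan cost=40, card=40
  {BD}: card=4000; try (B,hash)→1000, (D,merge)→4140, (B,merge)→4520, (D,hash)→7240, (D,nl)→8020, (B,nl)→8400; best=1000 via (B,hash)
  {AD}: card=3000; try (A,hash)→3200, (D,merge)→5500, (A,merge)→5750, (A,nl_idx)→6600, (D,hash)→7500, (D,nl)→60150 …(+1); best=3200 via (A,hash)
  {AC}: card=150; try (A,nl_idx)→510, (C,hash)→780, (A,merge)→1670, (C,merge)→1780, (A,hash)→2480, (A,nl)→6040 …(+1); best=510 via (A,nl_idx)
  {ABD}: card=30000; try (B,hash)→6400, (A,hash)→7400, (B,merge)→42320, (A,merge)→54350, (A,nl_idx)→63000, (B,nl)→63200 …(+1); best=6400 via (B,hash)
  {ACD}: card=3000; try (D,merge)→5860, (C,hash)→6680, (D,hash)→7860, (C,merge)→42480, (D,nl)→60510, (C,nl)→123200; best=5860 via (D,merge)
  {ABCD}: card=30000; try (B,hash)→9060, (C,hash)→36880, (B,merge)→44980, (B,nl)→65860, (C,merge)→486680, (C,nl)→1206400; best=9060 via (B,hash)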